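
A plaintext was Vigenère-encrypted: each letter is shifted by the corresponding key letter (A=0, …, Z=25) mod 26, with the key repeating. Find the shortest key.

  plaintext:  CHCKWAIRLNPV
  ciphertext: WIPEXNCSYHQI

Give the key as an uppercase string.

  i= 0: W-C = 20 → U
  i= 1: I-H =  1 → B
  i= 2: P-C = 13 → N
  i= 3: E-K = 20 → U
  i= 4: X-W =  1 → B
  i= 5: N-A = 13 → N
  i= 6: C-I = 20 → U
  i= 7: S-R =  1 → B
  i= 8: Y-L = 13 → N
  i= 9: H-N = 20 → U
  i=10: Q-P =  1 → B
  i=11: I-V = 13 → N
  shifts repeat with period 3: UBN

UBN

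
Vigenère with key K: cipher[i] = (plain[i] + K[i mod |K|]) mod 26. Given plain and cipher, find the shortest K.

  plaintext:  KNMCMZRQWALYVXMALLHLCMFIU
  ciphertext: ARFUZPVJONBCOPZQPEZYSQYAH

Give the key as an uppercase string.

  i= 0: A-K = 16 → Q
  i= 1: R-N =  4 → E
  i= 2: F-M = 19 → T
  i= 3: U-C = 18 → S
  i= 4: Z-M = 13 → N
  i= 5: P-Z = 16 → Q
  i= 6: V-R =  4 → E
  i= 7: J-Q = 19 → T
  i= 8: O-W = 18 → S
  i= 9: N-A = 13 → N
  i=10: B-L = 16 → Q
  i=11: C-Y =  4 → E
  i=12: O-V = 19 → T
  i=13: P-X = 18 → S
  i=14: Z-M = 13 → N
  i=15: Q-A = 16 → Q
  i=16: P-L =  4 → E
  i=17: E-L = 19 → T
  i=18: Z-H = 18 → S
  i=19: Y-L = 13 → N
  i=20: S-C = 16 → Q
  i=21: Q-M =  4 → E
  i=22: Y-F = 19 → T
  i=23: A-I = 18 → S
  i=24: H-U = 13 → N
  shifts repeat with period 5: QETSN

QETSN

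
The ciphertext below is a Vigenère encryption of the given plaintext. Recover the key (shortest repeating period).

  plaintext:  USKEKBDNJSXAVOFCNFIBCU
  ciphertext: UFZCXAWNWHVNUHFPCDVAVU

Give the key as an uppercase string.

  i= 0: U-U =  0 → A
  i= 1: F-S = 13 → N
  i= 2: Z-K = 15 → P
  i= 3: C-E = 24 → Y
  i= 4: X-K = 13 → N
  i= 5: A-B = 25 → Z
  i= 6: W-D = 19 → T
  i= 7: N-N =  0 → A
  i= 8: W-J = 13 → N
  i= 9: H-S = 15 → P
  i=10: V-X = 24 → Y
  i=11: N-A = 13 → N
  i=12: U-V = 25 → Z
  i=13: H-O = 19 → T
  i=14: F-F =  0 → A
  i=15: P-C = 13 → N
  i=16: C-N = 15 → P
  i=17: D-F = 24 → Y
  i=18: V-I = 13 → N
  i=19: A-B = 25 → Z
  i=20: V-C = 19 → T
  i=21: U-U =  0 → A
  shifts repeat with period 7: ANPYNZT

ANPYNZT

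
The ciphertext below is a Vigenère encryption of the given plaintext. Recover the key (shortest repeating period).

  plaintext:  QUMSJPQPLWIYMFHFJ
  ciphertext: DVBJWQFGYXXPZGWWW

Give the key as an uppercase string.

NBPR

  i= 0: D-Q = 13 → N
  i= 1: V-U =  1 → B
  i= 2: B-M = 15 → P
  i= 3: J-S = 17 → R
  i= 4: W-J = 13 → N
  i= 5: Q-P =  1 → B
  i= 6: F-Q = 15 → P
  i= 7: G-P = 17 → R
  i= 8: Y-L = 13 → N
  i= 9: X-W =  1 → B
  i=10: X-I = 15 → P
  i=11: P-Y = 17 → R
  i=12: Z-M = 13 → N
  i=13: G-F =  1 → B
  i=14: W-H = 15 → P
  i=15: W-F = 17 → R
  i=16: W-J = 13 → N
  shifts repeat with period 4: NBPR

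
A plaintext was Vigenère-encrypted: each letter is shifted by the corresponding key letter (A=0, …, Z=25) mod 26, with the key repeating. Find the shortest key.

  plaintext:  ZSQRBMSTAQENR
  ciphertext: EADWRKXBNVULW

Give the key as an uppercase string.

FINFQY

  i= 0: E-Z =  5 → F
  i= 1: A-S =  8 → I
  i= 2: D-Q = 13 → N
  i= 3: W-R =  5 → F
  i= 4: R-B = 16 → Q
  i= 5: K-M = 24 → Y
  i= 6: X-S =  5 → F
  i= 7: B-T =  8 → I
  i= 8: N-A = 13 → N
  i= 9: V-Q =  5 → F
  i=10: U-E = 16 → Q
  i=11: L-N = 24 → Y
  i=12: W-R =  5 → F
  shifts repeat with period 6: FINFQY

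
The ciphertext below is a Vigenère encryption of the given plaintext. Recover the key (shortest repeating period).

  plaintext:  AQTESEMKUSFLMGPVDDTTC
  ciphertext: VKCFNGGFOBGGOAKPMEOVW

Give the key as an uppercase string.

VUJBVCU

  i= 0: V-A = 21 → V
  i= 1: K-Q = 20 → U
  i= 2: C-T =  9 → J
  i= 3: F-E =  1 → B
  i= 4: N-S = 21 → V
  i= 5: G-E =  2 → C
  i= 6: G-M = 20 → U
  i= 7: F-K = 21 → V
  i= 8: O-U = 20 → U
  i= 9: B-S =  9 → J
  i=10: G-F =  1 → B
  i=11: G-L = 21 → V
  i=12: O-M =  2 → C
  i=13: A-G = 20 → U
  i=14: K-P = 21 → V
  i=15: P-V = 20 → U
  i=16: M-D =  9 → J
  i=17: E-D =  1 → B
  i=18: O-T = 21 → V
  i=19: V-T =  2 → C
  i=20: W-C = 20 → U
  shifts repeat with period 7: VUJBVCU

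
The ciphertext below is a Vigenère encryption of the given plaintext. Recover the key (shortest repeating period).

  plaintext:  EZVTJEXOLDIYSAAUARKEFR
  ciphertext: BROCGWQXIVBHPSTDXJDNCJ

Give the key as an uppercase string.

  i= 0: B-E = 23 → X
  i= 1: R-Z = 18 → S
  i= 2: O-V = 19 → T
  i= 3: C-T =  9 → J
  i= 4: G-J = 23 → X
  i= 5: W-E = 18 → S
  i= 6: Q-X = 19 → T
  i= 7: X-O =  9 → J
  i= 8: I-L = 23 → X
  i= 9: V-D = 18 → S
  i=10: B-I = 19 → T
  i=11: H-Y =  9 → J
  i=12: P-S = 23 → X
  i=13: S-A = 18 → S
  i=14: T-A = 19 → T
  i=15: D-U =  9 → J
  i=16: X-A = 23 → X
  i=17: J-R = 18 → S
  i=18: D-K = 19 → T
  i=19: N-E =  9 → J
  i=20: C-F = 23 → X
  i=21: J-R = 18 → S
  shifts repeat with period 4: XSTJ

XSTJ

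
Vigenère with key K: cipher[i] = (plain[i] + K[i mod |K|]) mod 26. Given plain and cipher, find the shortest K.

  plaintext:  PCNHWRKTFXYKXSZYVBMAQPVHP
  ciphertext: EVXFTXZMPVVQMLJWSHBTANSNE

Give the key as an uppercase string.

  i= 0: E-P = 15 → P
  i= 1: V-C = 19 → T
  i= 2: X-N = 10 → K
  i= 3: F-H = 24 → Y
  i= 4: T-W = 23 → X
  i= 5: X-R =  6 → G
  i= 6: Z-K = 15 → P
  i= 7: M-T = 19 → T
  i= 8: P-F = 10 → K
  i= 9: V-X = 24 → Y
  i=10: V-Y = 23 → X
  i=11: Q-K =  6 → G
  i=12: M-X = 15 → P
  i=13: L-S = 19 → T
  i=14: J-Z = 10 → K
  i=15: W-Y = 24 → Y
  i=16: S-V = 23 → X
  i=17: H-B =  6 → G
  i=18: B-M = 15 → P
  i=19: T-A = 19 → T
  i=20: A-Q = 10 → K
  i=21: N-P = 24 → Y
  i=22: S-V = 23 → X
  i=23: N-H =  6 → G
  i=24: E-P = 15 → P
  shifts repeat with period 6: PTKYXG

PTKYXG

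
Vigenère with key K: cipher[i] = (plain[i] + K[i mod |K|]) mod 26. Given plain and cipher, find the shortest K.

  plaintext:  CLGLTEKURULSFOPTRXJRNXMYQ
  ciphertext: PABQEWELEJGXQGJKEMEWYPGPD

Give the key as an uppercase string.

NPVFLSUR

  i= 0: P-C = 13 → N
  i= 1: A-L = 15 → P
  i= 2: B-G = 21 → V
  i= 3: Q-L =  5 → F
  i= 4: E-T = 11 → L
  i= 5: W-E = 18 → S
  i= 6: E-K = 20 → U
  i= 7: L-U = 17 → R
  i= 8: E-R = 13 → N
  i= 9: J-U = 15 → P
  i=10: G-L = 21 → V
  i=11: X-S =  5 → F
  i=12: Q-F = 11 → L
  i=13: G-O = 18 → S
  i=14: J-P = 20 → U
  i=15: K-T = 17 → R
  i=16: E-R = 13 → N
  i=17: M-X = 15 → P
  i=18: E-J = 21 → V
  i=19: W-R =  5 → F
  i=20: Y-N = 11 → L
  i=21: P-X = 18 → S
  i=22: G-M = 20 → U
  i=23: P-Y = 17 → R
  i=24: D-Q = 13 → N
  shifts repeat with period 8: NPVFLSUR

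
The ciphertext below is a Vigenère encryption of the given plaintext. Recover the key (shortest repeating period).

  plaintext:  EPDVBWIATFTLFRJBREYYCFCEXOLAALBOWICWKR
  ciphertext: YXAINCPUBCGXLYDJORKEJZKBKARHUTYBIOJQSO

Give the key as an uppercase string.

UIXNMGH

  i= 0: Y-E = 20 → U
  i= 1: X-P =  8 → I
  i= 2: A-D = 23 → X
  i= 3: I-V = 13 → N
  i= 4: N-B = 12 → M
  i= 5: C-W =  6 → G
  i= 6: P-I =  7 → H
  i= 7: U-A = 20 → U
  i= 8: B-T =  8 → I
  i= 9: C-F = 23 → X
  i=10: G-T = 13 → N
  i=11: X-L = 12 → M
  i=12: L-F =  6 → G
  i=13: Y-R =  7 → H
  i=14: D-J = 20 → U
  i=15: J-B =  8 → I
  i=16: O-R = 23 → X
  i=17: R-E = 13 → N
  i=18: K-Y = 12 → M
  i=19: E-Y =  6 → G
  i=20: J-C =  7 → H
  i=21: Z-F = 20 → U
  i=22: K-C =  8 → I
  i=23: B-E = 23 → X
  i=24: K-X = 13 → N
  i=25: A-O = 12 → M
  i=26: R-L =  6 → G
  i=27: H-A =  7 → H
  i=28: U-A = 20 → U
  i=29: T-L =  8 → I
  i=30: Y-B = 23 → X
  i=31: B-O = 13 → N
  i=32: I-W = 12 → M
  i=33: O-I =  6 → G
  i=34: J-C =  7 → H
  i=35: Q-W = 20 → U
  i=36: S-K =  8 → I
  i=37: O-R = 23 → X
  shifts repeat with period 7: UIXNMGH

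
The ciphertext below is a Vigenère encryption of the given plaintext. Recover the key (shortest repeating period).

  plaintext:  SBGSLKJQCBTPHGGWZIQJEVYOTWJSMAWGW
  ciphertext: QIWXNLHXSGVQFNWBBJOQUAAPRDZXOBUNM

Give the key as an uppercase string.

  i= 0: Q-S = 24 → Y
  i= 1: I-B =  7 → H
  i= 2: W-G = 16 → Q
  i= 3: X-S =  5 → F
  i= 4: N-L =  2 → C
  i= 5: L-K =  1 → B
  i= 6: H-J = 24 → Y
  i= 7: X-Q =  7 → H
  i= 8: S-C = 16 → Q
  i= 9: G-B =  5 → F
  i=10: V-T =  2 → C
  i=11: Q-P =  1 → B
  i=12: F-H = 24 → Y
  i=13: N-G =  7 → H
  i=14: W-G = 16 → Q
  i=15: B-W =  5 → F
  i=16: B-Z =  2 → C
  i=17: J-I =  1 → B
  i=18: O-Q = 24 → Y
  i=19: Q-J =  7 → H
  i=20: U-E = 16 → Q
  i=21: A-V =  5 → F
  i=22: A-Y =  2 → C
  i=23: P-O =  1 → B
  i=24: R-T = 24 → Y
  i=25: D-W =  7 → H
  i=26: Z-J = 16 → Q
  i=27: X-S =  5 → F
  i=28: O-M =  2 → C
  i=29: B-A =  1 → B
  i=30: U-W = 24 → Y
  i=31: N-G =  7 → H
  i=32: M-W = 16 → Q
  shifts repeat with period 6: YHQFCB

YHQFCB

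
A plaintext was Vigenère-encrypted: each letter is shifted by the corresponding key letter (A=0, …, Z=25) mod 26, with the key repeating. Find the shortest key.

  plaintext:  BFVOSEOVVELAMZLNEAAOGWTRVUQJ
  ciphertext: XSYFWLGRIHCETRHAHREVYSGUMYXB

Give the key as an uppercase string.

WNDREHS

  i= 0: X-B = 22 → W
  i= 1: S-F = 13 → N
  i= 2: Y-V =  3 → D
  i= 3: F-O = 17 → R
  i= 4: W-S =  4 → E
  i= 5: L-E =  7 → H
  i= 6: G-O = 18 → S
  i= 7: R-V = 22 → W
  i= 8: I-V = 13 → N
  i= 9: H-E =  3 → D
  i=10: C-L = 17 → R
  i=11: E-A =  4 → E
  i=12: T-M =  7 → H
  i=13: R-Z = 18 → S
  i=14: H-L = 22 → W
  i=15: A-N = 13 → N
  i=16: H-E =  3 → D
  i=17: R-A = 17 → R
  i=18: E-A =  4 → E
  i=19: V-O =  7 → H
  i=20: Y-G = 18 → S
  i=21: S-W = 22 → W
  i=22: G-T = 13 → N
  i=23: U-R =  3 → D
  i=24: M-V = 17 → R
  i=25: Y-U =  4 → E
  i=26: X-Q =  7 → H
  i=27: B-J = 18 → S
  shifts repeat with period 7: WNDREHS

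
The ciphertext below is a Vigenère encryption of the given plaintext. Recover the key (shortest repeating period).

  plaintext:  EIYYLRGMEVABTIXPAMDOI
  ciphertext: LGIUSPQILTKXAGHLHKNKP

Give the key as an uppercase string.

HYKW

  i= 0: L-E =  7 → H
  i= 1: G-I = 24 → Y
  i= 2: I-Y = 10 → K
  i= 3: U-Y = 22 → W
  i= 4: S-L =  7 → H
  i= 5: P-R = 24 → Y
  i= 6: Q-G = 10 → K
  i= 7: I-M = 22 → W
  i= 8: L-E =  7 → H
  i= 9: T-V = 24 → Y
  i=10: K-A = 10 → K
  i=11: X-B = 22 → W
  i=12: A-T =  7 → H
  i=13: G-I = 24 → Y
  i=14: H-X = 10 → K
  i=15: L-P = 22 → W
  i=16: H-A =  7 → H
  i=17: K-M = 24 → Y
  i=18: N-D = 10 → K
  i=19: K-O = 22 → W
  i=20: P-I =  7 → H
  shifts repeat with period 4: HYKW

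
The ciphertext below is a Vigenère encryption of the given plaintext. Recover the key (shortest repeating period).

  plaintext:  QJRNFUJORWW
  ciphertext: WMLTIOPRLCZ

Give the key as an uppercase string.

GDU

  i= 0: W-Q =  6 → G
  i= 1: M-J =  3 → D
  i= 2: L-R = 20 → U
  i= 3: T-N =  6 → G
  i= 4: I-F =  3 → D
  i= 5: O-U = 20 → U
  i= 6: P-J =  6 → G
  i= 7: R-O =  3 → D
  i= 8: L-R = 20 → U
  i= 9: C-W =  6 → G
  i=10: Z-W =  3 → D
  shifts repeat with period 3: GDU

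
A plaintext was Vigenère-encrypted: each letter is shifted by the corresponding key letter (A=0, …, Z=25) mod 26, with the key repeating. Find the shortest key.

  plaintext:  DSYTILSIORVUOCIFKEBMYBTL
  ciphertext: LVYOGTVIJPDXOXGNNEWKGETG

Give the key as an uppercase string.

  i= 0: L-D =  8 → I
  i= 1: V-S =  3 → D
  i= 2: Y-Y =  0 → A
  i= 3: O-T = 21 → V
  i= 4: G-I = 24 → Y
  i= 5: T-L =  8 → I
  i= 6: V-S =  3 → D
  i= 7: I-I =  0 → A
  i= 8: J-O = 21 → V
  i= 9: P-R = 24 → Y
  i=10: D-V =  8 → I
  i=11: X-U =  3 → D
  i=12: O-O =  0 → A
  i=13: X-C = 21 → V
  i=14: G-I = 24 → Y
  i=15: N-F =  8 → I
  i=16: N-K =  3 → D
  i=17: E-E =  0 → A
  i=18: W-B = 21 → V
  i=19: K-M = 24 → Y
  i=20: G-Y =  8 → I
  i=21: E-B =  3 → D
  i=22: T-T =  0 → A
  i=23: G-L = 21 → V
  shifts repeat with period 5: IDAVY

IDAVY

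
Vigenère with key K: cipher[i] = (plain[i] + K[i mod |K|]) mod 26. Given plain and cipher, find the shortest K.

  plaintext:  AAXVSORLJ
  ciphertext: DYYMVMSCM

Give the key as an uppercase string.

  i= 0: D-A =  3 → D
  i= 1: Y-A = 24 → Y
  i= 2: Y-X =  1 → B
  i= 3: M-V = 17 → R
  i= 4: V-S =  3 → D
  i= 5: M-O = 24 → Y
  i= 6: S-R =  1 → B
  i= 7: C-L = 17 → R
  i= 8: M-J =  3 → D
  shifts repeat with period 4: DYBR

DYBR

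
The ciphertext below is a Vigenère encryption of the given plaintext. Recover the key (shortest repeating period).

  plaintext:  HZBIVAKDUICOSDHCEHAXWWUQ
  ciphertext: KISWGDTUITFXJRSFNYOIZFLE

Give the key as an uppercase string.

DJROL

  i= 0: K-H =  3 → D
  i= 1: I-Z =  9 → J
  i= 2: S-B = 17 → R
  i= 3: W-I = 14 → O
  i= 4: G-V = 11 → L
  i= 5: D-A =  3 → D
  i= 6: T-K =  9 → J
  i= 7: U-D = 17 → R
  i= 8: I-U = 14 → O
  i= 9: T-I = 11 → L
  i=10: F-C =  3 → D
  i=11: X-O =  9 → J
  i=12: J-S = 17 → R
  i=13: R-D = 14 → O
  i=14: S-H = 11 → L
  i=15: F-C =  3 → D
  i=16: N-E =  9 → J
  i=17: Y-H = 17 → R
  i=18: O-A = 14 → O
  i=19: I-X = 11 → L
  i=20: Z-W =  3 → D
  i=21: F-W =  9 → J
  i=22: L-U = 17 → R
  i=23: E-Q = 14 → O
  shifts repeat with period 5: DJROL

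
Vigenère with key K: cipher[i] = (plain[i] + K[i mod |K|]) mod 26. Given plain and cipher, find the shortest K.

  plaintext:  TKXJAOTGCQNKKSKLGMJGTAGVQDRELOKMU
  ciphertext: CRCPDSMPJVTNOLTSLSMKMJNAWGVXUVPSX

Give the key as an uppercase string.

  i= 0: C-T =  9 → J
  i= 1: R-K =  7 → H
  i= 2: C-X =  5 → F
  i= 3: P-J =  6 → G
  i= 4: D-A =  3 → D
  i= 5: S-O =  4 → E
  i= 6: M-T = 19 → T
  i= 7: P-G =  9 → J
  i= 8: J-C =  7 → H
  i= 9: V-Q =  5 → F
  i=10: T-N =  6 → G
  i=11: N-K =  3 → D
  i=12: O-K =  4 → E
  i=13: L-S = 19 → T
  i=14: T-K =  9 → J
  i=15: S-L =  7 → H
  i=16: L-G =  5 → F
  i=17: S-M =  6 → G
  i=18: M-J =  3 → D
  i=19: K-G =  4 → E
  i=20: M-T = 19 → T
  i=21: J-A =  9 → J
  i=22: N-G =  7 → H
  i=23: A-V =  5 → F
  i=24: W-Q =  6 → G
  i=25: G-D =  3 → D
  i=26: V-R =  4 → E
  i=27: X-E = 19 → T
  i=28: U-L =  9 → J
  i=29: V-O =  7 → H
  i=30: P-K =  5 → F
  i=31: S-M =  6 → G
  i=32: X-U =  3 → D
  shifts repeat with period 7: JHFGDET

JHFGDET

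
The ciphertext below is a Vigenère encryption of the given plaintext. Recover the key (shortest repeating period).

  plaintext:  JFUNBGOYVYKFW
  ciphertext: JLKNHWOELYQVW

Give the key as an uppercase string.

AGQ

  i= 0: J-J =  0 → A
  i= 1: L-F =  6 → G
  i= 2: K-U = 16 → Q
  i= 3: N-N =  0 → A
  i= 4: H-B =  6 → G
  i= 5: W-G = 16 → Q
  i= 6: O-O =  0 → A
  i= 7: E-Y =  6 → G
  i= 8: L-V = 16 → Q
  i= 9: Y-Y =  0 → A
  i=10: Q-K =  6 → G
  i=11: V-F = 16 → Q
  i=12: W-W =  0 → A
  shifts repeat with period 3: AGQ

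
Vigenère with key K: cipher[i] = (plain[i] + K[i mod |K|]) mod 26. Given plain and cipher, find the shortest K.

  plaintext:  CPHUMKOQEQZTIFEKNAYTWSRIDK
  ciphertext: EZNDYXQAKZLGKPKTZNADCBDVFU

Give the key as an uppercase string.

  i= 0: E-C =  2 → C
  i= 1: Z-P = 10 → K
  i= 2: N-H =  6 → G
  i= 3: D-U =  9 → J
  i= 4: Y-M = 12 → M
  i= 5: X-K = 13 → N
  i= 6: Q-O =  2 → C
  i= 7: A-Q = 10 → K
  i= 8: K-E =  6 → G
  i= 9: Z-Q =  9 → J
  i=10: L-Z = 12 → M
  i=11: G-T = 13 → N
  i=12: K-I =  2 → C
  i=13: P-F = 10 → K
  i=14: K-E =  6 → G
  i=15: T-K =  9 → J
  i=16: Z-N = 12 → M
  i=17: N-A = 13 → N
  i=18: A-Y =  2 → C
  i=19: D-T = 10 → K
  i=20: C-W =  6 → G
  i=21: B-S =  9 → J
  i=22: D-R = 12 → M
  i=23: V-I = 13 → N
  i=24: F-D =  2 → C
  i=25: U-K = 10 → K
  shifts repeat with period 6: CKGJMN

CKGJMN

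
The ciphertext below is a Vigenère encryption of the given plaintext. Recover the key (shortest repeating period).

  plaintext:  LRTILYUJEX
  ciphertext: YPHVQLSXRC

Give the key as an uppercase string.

NYONF

  i= 0: Y-L = 13 → N
  i= 1: P-R = 24 → Y
  i= 2: H-T = 14 → O
  i= 3: V-I = 13 → N
  i= 4: Q-L =  5 → F
  i= 5: L-Y = 13 → N
  i= 6: S-U = 24 → Y
  i= 7: X-J = 14 → O
  i= 8: R-E = 13 → N
  i= 9: C-X =  5 → F
  shifts repeat with period 5: NYONF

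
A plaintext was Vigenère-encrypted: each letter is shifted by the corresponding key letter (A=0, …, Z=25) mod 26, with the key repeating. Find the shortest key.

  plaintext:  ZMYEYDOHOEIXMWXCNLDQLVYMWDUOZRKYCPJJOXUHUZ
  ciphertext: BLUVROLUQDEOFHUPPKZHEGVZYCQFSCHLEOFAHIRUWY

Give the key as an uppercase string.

  i= 0: B-Z =  2 → C
  i= 1: L-M = 25 → Z
  i= 2: U-Y = 22 → W
  i= 3: V-E = 17 → R
  i= 4: R-Y = 19 → T
  i= 5: O-D = 11 → L
  i= 6: L-O = 23 → X
  i= 7: U-H = 13 → N
  i= 8: Q-O =  2 → C
  i= 9: D-E = 25 → Z
  i=10: E-I = 22 → W
  i=11: O-X = 17 → R
  i=12: F-M = 19 → T
  i=13: H-W = 11 → L
  i=14: U-X = 23 → X
  i=15: P-C = 13 → N
  i=16: P-N =  2 → C
  i=17: K-L = 25 → Z
  i=18: Z-D = 22 → W
  i=19: H-Q = 17 → R
  i=20: E-L = 19 → T
  i=21: G-V = 11 → L
  i=22: V-Y = 23 → X
  i=23: Z-M = 13 → N
  i=24: Y-W =  2 → C
  i=25: C-D = 25 → Z
  i=26: Q-U = 22 → W
  i=27: F-O = 17 → R
  i=28: S-Z = 19 → T
  i=29: C-R = 11 → L
  i=30: H-K = 23 → X
  i=31: L-Y = 13 → N
  i=32: E-C =  2 → C
  i=33: O-P = 25 → Z
  i=34: F-J = 22 → W
  i=35: A-J = 17 → R
  i=36: H-O = 19 → T
  i=37: I-X = 11 → L
  i=38: R-U = 23 → X
  i=39: U-H = 13 → N
  i=40: W-U =  2 → C
  i=41: Y-Z = 25 → Z
  shifts repeat with period 8: CZWRTLXN

CZWRTLXN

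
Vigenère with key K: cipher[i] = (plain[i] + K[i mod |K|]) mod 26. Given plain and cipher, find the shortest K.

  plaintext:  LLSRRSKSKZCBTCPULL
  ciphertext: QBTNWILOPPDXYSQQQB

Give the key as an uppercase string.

FQBW

  i= 0: Q-L =  5 → F
  i= 1: B-L = 16 → Q
  i= 2: T-S =  1 → B
  i= 3: N-R = 22 → W
  i= 4: W-R =  5 → F
  i= 5: I-S = 16 → Q
  i= 6: L-K =  1 → B
  i= 7: O-S = 22 → W
  i= 8: P-K =  5 → F
  i= 9: P-Z = 16 → Q
  i=10: D-C =  1 → B
  i=11: X-B = 22 → W
  i=12: Y-T =  5 → F
  i=13: S-C = 16 → Q
  i=14: Q-P =  1 → B
  i=15: Q-U = 22 → W
  i=16: Q-L =  5 → F
  i=17: B-L = 16 → Q
  shifts repeat with period 4: FQBW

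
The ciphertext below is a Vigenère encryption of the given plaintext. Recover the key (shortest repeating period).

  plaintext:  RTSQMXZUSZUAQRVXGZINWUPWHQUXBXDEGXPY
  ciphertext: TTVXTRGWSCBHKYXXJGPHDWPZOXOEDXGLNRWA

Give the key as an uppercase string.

CADHHUH

  i= 0: T-R =  2 → C
  i= 1: T-T =  0 → A
  i= 2: V-S =  3 → D
  i= 3: X-Q =  7 → H
  i= 4: T-M =  7 → H
  i= 5: R-X = 20 → U
  i= 6: G-Z =  7 → H
  i= 7: W-U =  2 → C
  i= 8: S-S =  0 → A
  i= 9: C-Z =  3 → D
  i=10: B-U =  7 → H
  i=11: H-A =  7 → H
  i=12: K-Q = 20 → U
  i=13: Y-R =  7 → H
  i=14: X-V =  2 → C
  i=15: X-X =  0 → A
  i=16: J-G =  3 → D
  i=17: G-Z =  7 → H
  i=18: P-I =  7 → H
  i=19: H-N = 20 → U
  i=20: D-W =  7 → H
  i=21: W-U =  2 → C
  i=22: P-P =  0 → A
  i=23: Z-W =  3 → D
  i=24: O-H =  7 → H
  i=25: X-Q =  7 → H
  i=26: O-U = 20 → U
  i=27: E-X =  7 → H
  i=28: D-B =  2 → C
  i=29: X-X =  0 → A
  i=30: G-D =  3 → D
  i=31: L-E =  7 → H
  i=32: N-G =  7 → H
  i=33: R-X = 20 → U
  i=34: W-P =  7 → H
  i=35: A-Y =  2 → C
  shifts repeat with period 7: CADHHUH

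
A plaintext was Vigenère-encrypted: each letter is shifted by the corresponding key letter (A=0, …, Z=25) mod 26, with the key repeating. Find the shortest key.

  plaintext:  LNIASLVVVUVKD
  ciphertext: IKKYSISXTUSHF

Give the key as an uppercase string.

  i= 0: I-L = 23 → X
  i= 1: K-N = 23 → X
  i= 2: K-I =  2 → C
  i= 3: Y-A = 24 → Y
  i= 4: S-S =  0 → A
  i= 5: I-L = 23 → X
  i= 6: S-V = 23 → X
  i= 7: X-V =  2 → C
  i= 8: T-V = 24 → Y
  i= 9: U-U =  0 → A
  i=10: S-V = 23 → X
  i=11: H-K = 23 → X
  i=12: F-D =  2 → C
  shifts repeat with period 5: XXCYA

XXCYA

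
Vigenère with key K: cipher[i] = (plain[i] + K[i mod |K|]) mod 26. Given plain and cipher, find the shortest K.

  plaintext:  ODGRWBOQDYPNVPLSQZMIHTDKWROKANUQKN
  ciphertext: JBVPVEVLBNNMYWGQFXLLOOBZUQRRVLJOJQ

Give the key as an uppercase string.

  i= 0: J-O = 21 → V
  i= 1: B-D = 24 → Y
  i= 2: V-G = 15 → P
  i= 3: P-R = 24 → Y
  i= 4: V-W = 25 → Z
  i= 5: E-B =  3 → D
  i= 6: V-O =  7 → H
  i= 7: L-Q = 21 → V
  i= 8: B-D = 24 → Y
  i= 9: N-Y = 15 → P
  i=10: N-P = 24 → Y
  i=11: M-N = 25 → Z
  i=12: Y-V =  3 → D
  i=13: W-P =  7 → H
  i=14: G-L = 21 → V
  i=15: Q-S = 24 → Y
  i=16: F-Q = 15 → P
  i=17: X-Z = 24 → Y
  i=18: L-M = 25 → Z
  i=19: L-I =  3 → D
  i=20: O-H =  7 → H
  i=21: O-T = 21 → V
  i=22: B-D = 24 → Y
  i=23: Z-K = 15 → P
  i=24: U-W = 24 → Y
  i=25: Q-R = 25 → Z
  i=26: R-O =  3 → D
  i=27: R-K =  7 → H
  i=28: V-A = 21 → V
  i=29: L-N = 24 → Y
  i=30: J-U = 15 → P
  i=31: O-Q = 24 → Y
  i=32: J-K = 25 → Z
  i=33: Q-N =  3 → D
  shifts repeat with period 7: VYPYZDH

VYPYZDH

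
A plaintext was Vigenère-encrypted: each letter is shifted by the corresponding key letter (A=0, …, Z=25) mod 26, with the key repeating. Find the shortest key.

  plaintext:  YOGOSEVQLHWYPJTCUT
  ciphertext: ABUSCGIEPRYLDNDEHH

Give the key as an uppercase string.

  i= 0: A-Y =  2 → C
  i= 1: B-O = 13 → N
  i= 2: U-G = 14 → O
  i= 3: S-O =  4 → E
  i= 4: C-S = 10 → K
  i= 5: G-E =  2 → C
  i= 6: I-V = 13 → N
  i= 7: E-Q = 14 → O
  i= 8: P-L =  4 → E
  i= 9: R-H = 10 → K
  i=10: Y-W =  2 → C
  i=11: L-Y = 13 → N
  i=12: D-P = 14 → O
  i=13: N-J =  4 → E
  i=14: D-T = 10 → K
  i=15: E-C =  2 → C
  i=16: H-U = 13 → N
  i=17: H-T = 14 → O
  shifts repeat with period 5: CNOEK

CNOEK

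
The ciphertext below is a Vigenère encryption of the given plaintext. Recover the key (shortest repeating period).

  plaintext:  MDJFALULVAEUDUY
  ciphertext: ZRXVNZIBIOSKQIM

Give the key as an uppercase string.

  i= 0: Z-M = 13 → N
  i= 1: R-D = 14 → O
  i= 2: X-J = 14 → O
  i= 3: V-F = 16 → Q
  i= 4: N-A = 13 → N
  i= 5: Z-L = 14 → O
  i= 6: I-U = 14 → O
  i= 7: B-L = 16 → Q
  i= 8: I-V = 13 → N
  i= 9: O-A = 14 → O
  i=10: S-E = 14 → O
  i=11: K-U = 16 → Q
  i=12: Q-D = 13 → N
  i=13: I-U = 14 → O
  i=14: M-Y = 14 → O
  shifts repeat with period 4: NOOQ

NOOQ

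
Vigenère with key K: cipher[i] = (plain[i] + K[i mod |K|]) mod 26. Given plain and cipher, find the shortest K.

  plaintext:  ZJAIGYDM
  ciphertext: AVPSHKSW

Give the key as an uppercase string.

BMPK

  i= 0: A-Z =  1 → B
  i= 1: V-J = 12 → M
  i= 2: P-A = 15 → P
  i= 3: S-I = 10 → K
  i= 4: H-G =  1 → B
  i= 5: K-Y = 12 → M
  i= 6: S-D = 15 → P
  i= 7: W-M = 10 → K
  shifts repeat with period 4: BMPK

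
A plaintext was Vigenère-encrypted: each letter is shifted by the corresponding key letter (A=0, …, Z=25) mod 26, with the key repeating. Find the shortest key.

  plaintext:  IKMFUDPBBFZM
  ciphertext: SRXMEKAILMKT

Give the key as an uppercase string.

KHLH

  i= 0: S-I = 10 → K
  i= 1: R-K =  7 → H
  i= 2: X-M = 11 → L
  i= 3: M-F =  7 → H
  i= 4: E-U = 10 → K
  i= 5: K-D =  7 → H
  i= 6: A-P = 11 → L
  i= 7: I-B =  7 → H
  i= 8: L-B = 10 → K
  i= 9: M-F =  7 → H
  i=10: K-Z = 11 → L
  i=11: T-M =  7 → H
  shifts repeat with period 4: KHLH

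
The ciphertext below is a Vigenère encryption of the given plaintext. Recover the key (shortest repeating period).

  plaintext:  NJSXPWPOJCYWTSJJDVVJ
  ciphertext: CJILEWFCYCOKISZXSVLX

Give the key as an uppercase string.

  i= 0: C-N = 15 → P
  i= 1: J-J =  0 → A
  i= 2: I-S = 16 → Q
  i= 3: L-X = 14 → O
  i= 4: E-P = 15 → P
  i= 5: W-W =  0 → A
  i= 6: F-P = 16 → Q
  i= 7: C-O = 14 → O
  i= 8: Y-J = 15 → P
  i= 9: C-C =  0 → A
  i=10: O-Y = 16 → Q
  i=11: K-W = 14 → O
  i=12: I-T = 15 → P
  i=13: S-S =  0 → A
  i=14: Z-J = 16 → Q
  i=15: X-J = 14 → O
  i=16: S-D = 15 → P
  i=17: V-V =  0 → A
  i=18: L-V = 16 → Q
  i=19: X-J = 14 → O
  shifts repeat with period 4: PAQO

PAQO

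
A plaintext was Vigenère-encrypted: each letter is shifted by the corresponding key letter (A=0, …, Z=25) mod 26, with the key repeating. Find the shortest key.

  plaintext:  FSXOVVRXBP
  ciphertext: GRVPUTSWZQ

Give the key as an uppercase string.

  i= 0: G-F =  1 → B
  i= 1: R-S = 25 → Z
  i= 2: V-X = 24 → Y
  i= 3: P-O =  1 → B
  i= 4: U-V = 25 → Z
  i= 5: T-V = 24 → Y
  i= 6: S-R =  1 → B
  i= 7: W-X = 25 → Z
  i= 8: Z-B = 24 → Y
  i= 9: Q-P =  1 → B
  shifts repeat with period 3: BZY

BZY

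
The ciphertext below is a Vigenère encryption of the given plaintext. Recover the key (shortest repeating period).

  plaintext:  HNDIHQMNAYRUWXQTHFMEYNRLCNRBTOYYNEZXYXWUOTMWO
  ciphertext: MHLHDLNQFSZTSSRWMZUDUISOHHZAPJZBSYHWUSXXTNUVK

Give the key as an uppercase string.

FUIZWVBD

  i= 0: M-H =  5 → F
  i= 1: H-N = 20 → U
  i= 2: L-D =  8 → I
  i= 3: H-I = 25 → Z
  i= 4: D-H = 22 → W
  i= 5: L-Q = 21 → V
  i= 6: N-M =  1 → B
  i= 7: Q-N =  3 → D
  i= 8: F-A =  5 → F
  i= 9: S-Y = 20 → U
  i=10: Z-R =  8 → I
  i=11: T-U = 25 → Z
  i=12: S-W = 22 → W
  i=13: S-X = 21 → V
  i=14: R-Q =  1 → B
  i=15: W-T =  3 → D
  i=16: M-H =  5 → F
  i=17: Z-F = 20 → U
  i=18: U-M =  8 → I
  i=19: D-E = 25 → Z
  i=20: U-Y = 22 → W
  i=21: I-N = 21 → V
  i=22: S-R =  1 → B
  i=23: O-L =  3 → D
  i=24: H-C =  5 → F
  i=25: H-N = 20 → U
  i=26: Z-R =  8 → I
  i=27: A-B = 25 → Z
  i=28: P-T = 22 → W
  i=29: J-O = 21 → V
  i=30: Z-Y =  1 → B
  i=31: B-Y =  3 → D
  i=32: S-N =  5 → F
  i=33: Y-E = 20 → U
  i=34: H-Z =  8 → I
  i=35: W-X = 25 → Z
  i=36: U-Y = 22 → W
  i=37: S-X = 21 → V
  i=38: X-W =  1 → B
  i=39: X-U =  3 → D
  i=40: T-O =  5 → F
  i=41: N-T = 20 → U
  i=42: U-M =  8 → I
  i=43: V-W = 25 → Z
  i=44: K-O = 22 → W
  shifts repeat with period 8: FUIZWVBD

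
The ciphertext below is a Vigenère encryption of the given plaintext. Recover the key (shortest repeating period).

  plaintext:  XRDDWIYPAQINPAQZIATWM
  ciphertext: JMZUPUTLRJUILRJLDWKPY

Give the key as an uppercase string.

MVWRT

  i= 0: J-X = 12 → M
  i= 1: M-R = 21 → V
  i= 2: Z-D = 22 → W
  i= 3: U-D = 17 → R
  i= 4: P-W = 19 → T
  i= 5: U-I = 12 → M
  i= 6: T-Y = 21 → V
  i= 7: L-P = 22 → W
  i= 8: R-A = 17 → R
  i= 9: J-Q = 19 → T
  i=10: U-I = 12 → M
  i=11: I-N = 21 → V
  i=12: L-P = 22 → W
  i=13: R-A = 17 → R
  i=14: J-Q = 19 → T
  i=15: L-Z = 12 → M
  i=16: D-I = 21 → V
  i=17: W-A = 22 → W
  i=18: K-T = 17 → R
  i=19: P-W = 19 → T
  i=20: Y-M = 12 → M
  shifts repeat with period 5: MVWRT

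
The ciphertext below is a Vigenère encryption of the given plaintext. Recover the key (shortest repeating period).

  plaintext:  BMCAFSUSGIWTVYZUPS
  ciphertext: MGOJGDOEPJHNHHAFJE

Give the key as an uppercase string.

  i= 0: M-B = 11 → L
  i= 1: G-M = 20 → U
  i= 2: O-C = 12 → M
  i= 3: J-A =  9 → J
  i= 4: G-F =  1 → B
  i= 5: D-S = 11 → L
  i= 6: O-U = 20 → U
  i= 7: E-S = 12 → M
  i= 8: P-G =  9 → J
  i= 9: J-I =  1 → B
  i=10: H-W = 11 → L
  i=11: N-T = 20 → U
  i=12: H-V = 12 → M
  i=13: H-Y =  9 → J
  i=14: A-Z =  1 → B
  i=15: F-U = 11 → L
  i=16: J-P = 20 → U
  i=17: E-S = 12 → M
  shifts repeat with period 5: LUMJB

LUMJB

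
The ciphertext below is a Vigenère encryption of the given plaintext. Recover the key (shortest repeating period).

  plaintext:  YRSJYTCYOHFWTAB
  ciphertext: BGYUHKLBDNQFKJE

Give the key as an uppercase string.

  i= 0: B-Y =  3 → D
  i= 1: G-R = 15 → P
  i= 2: Y-S =  6 → G
  i= 3: U-J = 11 → L
  i= 4: H-Y =  9 → J
  i= 5: K-T = 17 → R
  i= 6: L-C =  9 → J
  i= 7: B-Y =  3 → D
  i= 8: D-O = 15 → P
  i= 9: N-H =  6 → G
  i=10: Q-F = 11 → L
  i=11: F-W =  9 → J
  i=12: K-T = 17 → R
  i=13: J-A =  9 → J
  i=14: E-B =  3 → D
  shifts repeat with period 7: DPGLJRJ

DPGLJRJ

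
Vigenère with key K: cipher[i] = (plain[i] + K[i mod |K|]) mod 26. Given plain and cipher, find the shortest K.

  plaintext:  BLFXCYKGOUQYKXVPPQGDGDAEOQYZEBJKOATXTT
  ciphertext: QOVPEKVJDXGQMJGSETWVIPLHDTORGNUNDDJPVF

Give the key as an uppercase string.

PDQSCMLD

  i= 0: Q-B = 15 → P
  i= 1: O-L =  3 → D
  i= 2: V-F = 16 → Q
  i= 3: P-X = 18 → S
  i= 4: E-C =  2 → C
  i= 5: K-Y = 12 → M
  i= 6: V-K = 11 → L
  i= 7: J-G =  3 → D
  i= 8: D-O = 15 → P
  i= 9: X-U =  3 → D
  i=10: G-Q = 16 → Q
  i=11: Q-Y = 18 → S
  i=12: M-K =  2 → C
  i=13: J-X = 12 → M
  i=14: G-V = 11 → L
  i=15: S-P =  3 → D
  i=16: E-P = 15 → P
  i=17: T-Q =  3 → D
  i=18: W-G = 16 → Q
  i=19: V-D = 18 → S
  i=20: I-G =  2 → C
  i=21: P-D = 12 → M
  i=22: L-A = 11 → L
  i=23: H-E =  3 → D
  i=24: D-O = 15 → P
  i=25: T-Q =  3 → D
  i=26: O-Y = 16 → Q
  i=27: R-Z = 18 → S
  i=28: G-E =  2 → C
  i=29: N-B = 12 → M
  i=30: U-J = 11 → L
  i=31: N-K =  3 → D
  i=32: D-O = 15 → P
  i=33: D-A =  3 → D
  i=34: J-T = 16 → Q
  i=35: P-X = 18 → S
  i=36: V-T =  2 → C
  i=37: F-T = 12 → M
  shifts repeat with period 8: PDQSCMLD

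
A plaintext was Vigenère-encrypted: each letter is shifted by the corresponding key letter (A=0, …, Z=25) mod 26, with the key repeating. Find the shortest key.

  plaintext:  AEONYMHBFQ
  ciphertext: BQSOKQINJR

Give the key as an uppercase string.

BME

  i= 0: B-A =  1 → B
  i= 1: Q-E = 12 → M
  i= 2: S-O =  4 → E
  i= 3: O-N =  1 → B
  i= 4: K-Y = 12 → M
  i= 5: Q-M =  4 → E
  i= 6: I-H =  1 → B
  i= 7: N-B = 12 → M
  i= 8: J-F =  4 → E
  i= 9: R-Q =  1 → B
  shifts repeat with period 3: BME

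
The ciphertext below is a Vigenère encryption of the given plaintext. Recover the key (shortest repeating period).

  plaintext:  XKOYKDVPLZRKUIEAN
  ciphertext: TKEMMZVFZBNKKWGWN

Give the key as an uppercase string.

WAQOC

  i= 0: T-X = 22 → W
  i= 1: K-K =  0 → A
  i= 2: E-O = 16 → Q
  i= 3: M-Y = 14 → O
  i= 4: M-K =  2 → C
  i= 5: Z-D = 22 → W
  i= 6: V-V =  0 → A
  i= 7: F-P = 16 → Q
  i= 8: Z-L = 14 → O
  i= 9: B-Z =  2 → C
  i=10: N-R = 22 → W
  i=11: K-K =  0 → A
  i=12: K-U = 16 → Q
  i=13: W-I = 14 → O
  i=14: G-E =  2 → C
  i=15: W-A = 22 → W
  i=16: N-N =  0 → A
  shifts repeat with period 5: WAQOC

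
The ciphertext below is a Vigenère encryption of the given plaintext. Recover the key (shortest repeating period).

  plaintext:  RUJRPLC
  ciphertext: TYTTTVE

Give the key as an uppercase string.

CEK

  i= 0: T-R =  2 → C
  i= 1: Y-U =  4 → E
  i= 2: T-J = 10 → K
  i= 3: T-R =  2 → C
  i= 4: T-P =  4 → E
  i= 5: V-L = 10 → K
  i= 6: E-C =  2 → C
  shifts repeat with period 3: CEK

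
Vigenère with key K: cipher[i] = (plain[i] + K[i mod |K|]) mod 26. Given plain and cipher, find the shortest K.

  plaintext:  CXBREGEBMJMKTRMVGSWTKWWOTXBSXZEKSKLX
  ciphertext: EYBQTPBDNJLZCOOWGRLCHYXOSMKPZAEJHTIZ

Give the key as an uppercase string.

CBAZPJX

  i= 0: E-C =  2 → C
  i= 1: Y-X =  1 → B
  i= 2: B-B =  0 → A
  i= 3: Q-R = 25 → Z
  i= 4: T-E = 15 → P
  i= 5: P-G =  9 → J
  i= 6: B-E = 23 → X
  i= 7: D-B =  2 → C
  i= 8: N-M =  1 → B
  i= 9: J-J =  0 → A
  i=10: L-M = 25 → Z
  i=11: Z-K = 15 → P
  i=12: C-T =  9 → J
  i=13: O-R = 23 → X
  i=14: O-M =  2 → C
  i=15: W-V =  1 → B
  i=16: G-G =  0 → A
  i=17: R-S = 25 → Z
  i=18: L-W = 15 → P
  i=19: C-T =  9 → J
  i=20: H-K = 23 → X
  i=21: Y-W =  2 → C
  i=22: X-W =  1 → B
  i=23: O-O =  0 → A
  i=24: S-T = 25 → Z
  i=25: M-X = 15 → P
  i=26: K-B =  9 → J
  i=27: P-S = 23 → X
  i=28: Z-X =  2 → C
  i=29: A-Z =  1 → B
  i=30: E-E =  0 → A
  i=31: J-K = 25 → Z
  i=32: H-S = 15 → P
  i=33: T-K =  9 → J
  i=34: I-L = 23 → X
  i=35: Z-X =  2 → C
  shifts repeat with period 7: CBAZPJX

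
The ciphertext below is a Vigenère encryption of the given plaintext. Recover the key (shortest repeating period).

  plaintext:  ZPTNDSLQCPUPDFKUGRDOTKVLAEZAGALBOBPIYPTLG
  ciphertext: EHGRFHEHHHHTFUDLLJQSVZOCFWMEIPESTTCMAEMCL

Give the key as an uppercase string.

  i= 0: E-Z =  5 → F
  i= 1: H-P = 18 → S
  i= 2: G-T = 13 → N
  i= 3: R-N =  4 → E
  i= 4: F-D =  2 → C
  i= 5: H-S = 15 → P
  i= 6: E-L = 19 → T
  i= 7: H-Q = 17 → R
  i= 8: H-C =  5 → F
  i= 9: H-P = 18 → S
  i=10: H-U = 13 → N
  i=11: T-P =  4 → E
  i=12: F-D =  2 → C
  i=13: U-F = 15 → P
  i=14: D-K = 19 → T
  i=15: L-U = 17 → R
  i=16: L-G =  5 → F
  i=17: J-R = 18 → S
  i=18: Q-D = 13 → N
  i=19: S-O =  4 → E
  i=20: V-T =  2 → C
  i=21: Z-K = 15 → P
  i=22: O-V = 19 → T
  i=23: C-L = 17 → R
  i=24: F-A =  5 → F
  i=25: W-E = 18 → S
  i=26: M-Z = 13 → N
  i=27: E-A =  4 → E
  i=28: I-G =  2 → C
  i=29: P-A = 15 → P
  i=30: E-L = 19 → T
  i=31: S-B = 17 → R
  i=32: T-O =  5 → F
  i=33: T-B = 18 → S
  i=34: C-P = 13 → N
  i=35: M-I =  4 → E
  i=36: A-Y =  2 → C
  i=37: E-P = 15 → P
  i=38: M-T = 19 → T
  i=39: C-L = 17 → R
  i=40: L-G =  5 → F
  shifts repeat with period 8: FSNECPTR

FSNECPTR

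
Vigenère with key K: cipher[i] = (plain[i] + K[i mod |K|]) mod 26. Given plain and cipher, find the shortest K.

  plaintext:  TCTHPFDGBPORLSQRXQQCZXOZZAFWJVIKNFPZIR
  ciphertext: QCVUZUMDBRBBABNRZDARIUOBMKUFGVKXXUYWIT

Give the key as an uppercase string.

XACNKPJ

  i= 0: Q-T = 23 → X
  i= 1: C-C =  0 → A
  i= 2: V-T =  2 → C
  i= 3: U-H = 13 → N
  i= 4: Z-P = 10 → K
  i= 5: U-F = 15 → P
  i= 6: M-D =  9 → J
  i= 7: D-G = 23 → X
  i= 8: B-B =  0 → A
  i= 9: R-P =  2 → C
  i=10: B-O = 13 → N
  i=11: B-R = 10 → K
  i=12: A-L = 15 → P
  i=13: B-S =  9 → J
  i=14: N-Q = 23 → X
  i=15: R-R =  0 → A
  i=16: Z-X =  2 → C
  i=17: D-Q = 13 → N
  i=18: A-Q = 10 → K
  i=19: R-C = 15 → P
  i=20: I-Z =  9 → J
  i=21: U-X = 23 → X
  i=22: O-O =  0 → A
  i=23: B-Z =  2 → C
  i=24: M-Z = 13 → N
  i=25: K-A = 10 → K
  i=26: U-F = 15 → P
  i=27: F-W =  9 → J
  i=28: G-J = 23 → X
  i=29: V-V =  0 → A
  i=30: K-I =  2 → C
  i=31: X-K = 13 → N
  i=32: X-N = 10 → K
  i=33: U-F = 15 → P
  i=34: Y-P =  9 → J
  i=35: W-Z = 23 → X
  i=36: I-I =  0 → A
  i=37: T-R =  2 → C
  shifts repeat with period 7: XACNKPJ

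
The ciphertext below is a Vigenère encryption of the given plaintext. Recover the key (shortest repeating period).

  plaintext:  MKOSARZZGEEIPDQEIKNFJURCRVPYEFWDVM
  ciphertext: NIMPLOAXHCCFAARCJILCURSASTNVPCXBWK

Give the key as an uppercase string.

BYYXLXBY

  i= 0: N-M =  1 → B
  i= 1: I-K = 24 → Y
  i= 2: M-O = 24 → Y
  i= 3: P-S = 23 → X
  i= 4: L-A = 11 → L
  i= 5: O-R = 23 → X
  i= 6: A-Z =  1 → B
  i= 7: X-Z = 24 → Y
  i= 8: H-G =  1 → B
  i= 9: C-E = 24 → Y
  i=10: C-E = 24 → Y
  i=11: F-I = 23 → X
  i=12: A-P = 11 → L
  i=13: A-D = 23 → X
  i=14: R-Q =  1 → B
  i=15: C-E = 24 → Y
  i=16: J-I =  1 → B
  i=17: I-K = 24 → Y
  i=18: L-N = 24 → Y
  i=19: C-F = 23 → X
  i=20: U-J = 11 → L
  i=21: R-U = 23 → X
  i=22: S-R =  1 → B
  i=23: A-C = 24 → Y
  i=24: S-R =  1 → B
  i=25: T-V = 24 → Y
  i=26: N-P = 24 → Y
  i=27: V-Y = 23 → X
  i=28: P-E = 11 → L
  i=29: C-F = 23 → X
  i=30: X-W =  1 → B
  i=31: B-D = 24 → Y
  i=32: W-V =  1 → B
  i=33: K-M = 24 → Y
  shifts repeat with period 8: BYYXLXBY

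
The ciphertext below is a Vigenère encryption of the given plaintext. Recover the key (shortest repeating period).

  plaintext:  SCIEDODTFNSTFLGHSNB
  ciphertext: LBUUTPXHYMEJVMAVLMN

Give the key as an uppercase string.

TZMQQBUO

  i= 0: L-S = 19 → T
  i= 1: B-C = 25 → Z
  i= 2: U-I = 12 → M
  i= 3: U-E = 16 → Q
  i= 4: T-D = 16 → Q
  i= 5: P-O =  1 → B
  i= 6: X-D = 20 → U
  i= 7: H-T = 14 → O
  i= 8: Y-F = 19 → T
  i= 9: M-N = 25 → Z
  i=10: E-S = 12 → M
  i=11: J-T = 16 → Q
  i=12: V-F = 16 → Q
  i=13: M-L =  1 → B
  i=14: A-G = 20 → U
  i=15: V-H = 14 → O
  i=16: L-S = 19 → T
  i=17: M-N = 25 → Z
  i=18: N-B = 12 → M
  shifts repeat with period 8: TZMQQBUO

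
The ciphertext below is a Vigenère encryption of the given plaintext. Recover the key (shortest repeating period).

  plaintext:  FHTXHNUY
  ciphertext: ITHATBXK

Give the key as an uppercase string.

DMO

  i= 0: I-F =  3 → D
  i= 1: T-H = 12 → M
  i= 2: H-T = 14 → O
  i= 3: A-X =  3 → D
  i= 4: T-H = 12 → M
  i= 5: B-N = 14 → O
  i= 6: X-U =  3 → D
  i= 7: K-Y = 12 → M
  shifts repeat with period 3: DMO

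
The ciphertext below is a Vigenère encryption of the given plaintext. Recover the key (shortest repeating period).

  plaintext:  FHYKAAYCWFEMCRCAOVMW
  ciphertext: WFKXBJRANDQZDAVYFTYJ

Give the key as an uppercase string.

RYMNBJTY

  i= 0: W-F = 17 → R
  i= 1: F-H = 24 → Y
  i= 2: K-Y = 12 → M
  i= 3: X-K = 13 → N
  i= 4: B-A =  1 → B
  i= 5: J-A =  9 → J
  i= 6: R-Y = 19 → T
  i= 7: A-C = 24 → Y
  i= 8: N-W = 17 → R
  i= 9: D-F = 24 → Y
  i=10: Q-E = 12 → M
  i=11: Z-M = 13 → N
  i=12: D-C =  1 → B
  i=13: A-R =  9 → J
  i=14: V-C = 19 → T
  i=15: Y-A = 24 → Y
  i=16: F-O = 17 → R
  i=17: T-V = 24 → Y
  i=18: Y-M = 12 → M
  i=19: J-W = 13 → N
  shifts repeat with period 8: RYMNBJTY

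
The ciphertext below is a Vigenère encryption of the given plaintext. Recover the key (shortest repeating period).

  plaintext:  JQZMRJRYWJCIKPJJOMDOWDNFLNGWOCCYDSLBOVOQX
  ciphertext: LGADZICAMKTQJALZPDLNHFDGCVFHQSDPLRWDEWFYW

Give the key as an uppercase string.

  i= 0: L-J =  2 → C
  i= 1: G-Q = 16 → Q
  i= 2: A-Z =  1 → B
  i= 3: D-M = 17 → R
  i= 4: Z-R =  8 → I
  i= 5: I-J = 25 → Z
  i= 6: C-R = 11 → L
  i= 7: A-Y =  2 → C
  i= 8: M-W = 16 → Q
  i= 9: K-J =  1 → B
  i=10: T-C = 17 → R
  i=11: Q-I =  8 → I
  i=12: J-K = 25 → Z
  i=13: A-P = 11 → L
  i=14: L-J =  2 → C
  i=15: Z-J = 16 → Q
  i=16: P-O =  1 → B
  i=17: D-M = 17 → R
  i=18: L-D =  8 → I
  i=19: N-O = 25 → Z
  i=20: H-W = 11 → L
  i=21: F-D =  2 → C
  i=22: D-N = 16 → Q
  i=23: G-F =  1 → B
  i=24: C-L = 17 → R
  i=25: V-N =  8 → I
  i=26: F-G = 25 → Z
  i=27: H-W = 11 → L
  i=28: Q-O =  2 → C
  i=29: S-C = 16 → Q
  i=30: D-C =  1 → B
  i=31: P-Y = 17 → R
  i=32: L-D =  8 → I
  i=33: R-S = 25 → Z
  i=34: W-L = 11 → L
  i=35: D-B =  2 → C
  i=36: E-O = 16 → Q
  i=37: W-V =  1 → B
  i=38: F-O = 17 → R
  i=39: Y-Q =  8 → I
  i=40: W-X = 25 → Z
  shifts repeat with period 7: CQBRIZL

CQBRIZL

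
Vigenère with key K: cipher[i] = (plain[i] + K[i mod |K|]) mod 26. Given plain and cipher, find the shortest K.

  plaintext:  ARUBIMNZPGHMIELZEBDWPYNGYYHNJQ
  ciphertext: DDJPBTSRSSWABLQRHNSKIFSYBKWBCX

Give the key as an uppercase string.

  i= 0: D-A =  3 → D
  i= 1: D-R = 12 → M
  i= 2: J-U = 15 → P
  i= 3: P-B = 14 → O
  i= 4: B-I = 19 → T
  i= 5: T-M =  7 → H
  i= 6: S-N =  5 → F
  i= 7: R-Z = 18 → S
  i= 8: S-P =  3 → D
  i= 9: S-G = 12 → M
  i=10: W-H = 15 → P
  i=11: A-M = 14 → O
  i=12: B-I = 19 → T
  i=13: L-E =  7 → H
  i=14: Q-L =  5 → F
  i=15: R-Z = 18 → S
  i=16: H-E =  3 → D
  i=17: N-B = 12 → M
  i=18: S-D = 15 → P
  i=19: K-W = 14 → O
  i=20: I-P = 19 → T
  i=21: F-Y =  7 → H
  i=22: S-N =  5 → F
  i=23: Y-G = 18 → S
  i=24: B-Y =  3 → D
  i=25: K-Y = 12 → M
  i=26: W-H = 15 → P
  i=27: B-N = 14 → O
  i=28: C-J = 19 → T
  i=29: X-Q =  7 → H
  shifts repeat with period 8: DMPOTHFS

DMPOTHFS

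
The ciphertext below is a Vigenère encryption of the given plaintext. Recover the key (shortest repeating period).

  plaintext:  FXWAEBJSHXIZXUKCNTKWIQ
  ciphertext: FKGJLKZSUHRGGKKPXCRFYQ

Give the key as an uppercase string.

ANKJHJQ

  i= 0: F-F =  0 → A
  i= 1: K-X = 13 → N
  i= 2: G-W = 10 → K
  i= 3: J-A =  9 → J
  i= 4: L-E =  7 → H
  i= 5: K-B =  9 → J
  i= 6: Z-J = 16 → Q
  i= 7: S-S =  0 → A
  i= 8: U-H = 13 → N
  i= 9: H-X = 10 → K
  i=10: R-I =  9 → J
  i=11: G-Z =  7 → H
  i=12: G-X =  9 → J
  i=13: K-U = 16 → Q
  i=14: K-K =  0 → A
  i=15: P-C = 13 → N
  i=16: X-N = 10 → K
  i=17: C-T =  9 → J
  i=18: R-K =  7 → H
  i=19: F-W =  9 → J
  i=20: Y-I = 16 → Q
  i=21: Q-Q =  0 → A
  shifts repeat with period 7: ANKJHJQ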